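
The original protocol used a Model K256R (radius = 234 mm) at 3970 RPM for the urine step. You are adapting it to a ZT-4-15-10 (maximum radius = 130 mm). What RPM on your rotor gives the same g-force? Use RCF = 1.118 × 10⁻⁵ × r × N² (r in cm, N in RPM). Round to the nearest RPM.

Original rotor: r = 234 mm = 23.4 cm
RCF_original = 1.118 × 10⁻⁵ × 23.4 × (3970)² = 1.118 × 10⁻⁵ × 23.4 × 15,760,900 ≈ 4,123.2 × g
Your rotor: r = 130 mm = 13.0 cm
4,123.2 = 1.118 × 10⁻⁵ × 13 × N²
N² = 4,123.2 / (14.534 × 10⁻⁵) = 28,369,341
N ≈ √28,369,341 ≈ 5,326.3

5326 RPM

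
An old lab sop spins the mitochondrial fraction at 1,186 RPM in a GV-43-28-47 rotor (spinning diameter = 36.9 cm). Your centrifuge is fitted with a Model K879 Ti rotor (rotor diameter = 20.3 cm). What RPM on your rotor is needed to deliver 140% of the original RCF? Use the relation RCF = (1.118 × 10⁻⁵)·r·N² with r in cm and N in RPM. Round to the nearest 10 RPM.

1890 RPM

Original rotor: r = 36.9 / 2 = 18.45 cm
RCF = 1.118 × 10⁻⁵ × r × N²
RCF_original = 1.118 × 10⁻⁵ × 18.45 × (1186)² = 1.118 × 10⁻⁵ × 18.45 × 1,406,596 ≈ 290.1 × g
Target RCF = 1.4 × 290.1 ≈ 406.1 × g
Your rotor: r = 20.3 / 2 = 10.15 cm
406.1 = 1.118 × 10⁻⁵ × 10.15 × N²
N² = 406.1 / (11.3477 × 10⁻⁵) = 3,578,699
N ≈ √3,578,699 ≈ 1,891.7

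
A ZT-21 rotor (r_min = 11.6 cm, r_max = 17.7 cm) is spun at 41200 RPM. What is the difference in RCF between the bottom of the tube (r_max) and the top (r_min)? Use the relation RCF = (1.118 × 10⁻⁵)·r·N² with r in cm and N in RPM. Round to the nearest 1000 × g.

116000 g

ΔRCF = 1.118 × 10⁻⁵ × (r_max − r_min) × N² = 1.118 × 10⁻⁵ × 6.1 × 1,697,440,000 ≈ 115,762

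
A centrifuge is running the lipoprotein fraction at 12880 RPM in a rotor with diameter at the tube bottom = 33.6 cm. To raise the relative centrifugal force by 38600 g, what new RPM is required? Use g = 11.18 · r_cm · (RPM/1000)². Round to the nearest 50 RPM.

≈ 19250 RPM

r = 33.6 / 2 = 16.8 cm
Current RCF = 11.18 × 16.8 × (12.88)² = 11.18 × 16.8 × 165.8944 ≈ 31,158.9 × g
Target RCF = 31,158.9 + 38,600 = 69,758.9 × g
(N/1000)² = 69,758.9 / 187.824 = 371.4057
N = 1000 × √371.4057 ≈ 19,271.9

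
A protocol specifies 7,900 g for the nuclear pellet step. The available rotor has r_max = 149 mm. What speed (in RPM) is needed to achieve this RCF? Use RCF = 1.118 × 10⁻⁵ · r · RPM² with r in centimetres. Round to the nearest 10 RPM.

r = 149 mm = 14.9 cm
7,900 = 1.118 × 10⁻⁵ × 14.9 × N²
N² = 7,900 / (16.6582 × 10⁻⁵) = 47,424,091
N ≈ √47,424,091 ≈ 6,886.5

≈ 6890 RPM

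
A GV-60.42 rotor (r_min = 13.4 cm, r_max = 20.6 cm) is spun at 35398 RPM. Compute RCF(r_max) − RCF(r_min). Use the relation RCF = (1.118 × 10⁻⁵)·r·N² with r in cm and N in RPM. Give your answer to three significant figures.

ΔRCF ≈ 101000 × g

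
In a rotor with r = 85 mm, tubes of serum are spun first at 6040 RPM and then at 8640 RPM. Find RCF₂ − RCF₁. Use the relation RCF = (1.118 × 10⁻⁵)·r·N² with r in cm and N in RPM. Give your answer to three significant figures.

r = 85 mm = 8.5 cm
RCF₁ = 1.118 × 10⁻⁵ × 8.5 × (6040)² = 1.118 × 10⁻⁵ × 8.5 × 36,481,600 ≈ 3,466.8 × g
RCF₂ = 1.118 × 10⁻⁵ × 8.5 × (8640)² = 1.118 × 10⁻⁵ × 8.5 × 74,649,600 ≈ 7,094 × g
Increase = 7,094 − 3,466.8 = 3,627.2

3630 ×g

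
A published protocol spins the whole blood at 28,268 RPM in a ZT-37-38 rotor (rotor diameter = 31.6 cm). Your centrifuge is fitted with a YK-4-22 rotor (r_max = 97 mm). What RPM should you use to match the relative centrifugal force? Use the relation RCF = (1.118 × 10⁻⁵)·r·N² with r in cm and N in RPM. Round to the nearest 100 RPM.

≈ 36100 RPM

Original rotor: r = 31.6 / 2 = 15.8 cm
RCF_original = 1.118 × 10⁻⁵ × 15.8 × (28268)² = 1.118 × 10⁻⁵ × 15.8 × 799,079,824 ≈ 141,152.7 × g
Your rotor: r = 97 mm = 9.7 cm
141,152.7 = 1.118 × 10⁻⁵ × 9.7 × N²
N² = 141,152.7 / (10.8446 × 10⁻⁵) = 1,301,594,342
N ≈ √1,301,594,342 ≈ 36,077.6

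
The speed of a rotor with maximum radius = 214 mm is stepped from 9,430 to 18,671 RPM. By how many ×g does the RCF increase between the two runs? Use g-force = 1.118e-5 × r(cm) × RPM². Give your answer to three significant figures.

r = 214 mm = 21.4 cm
RCF₁ = 1.118 × 10⁻⁵ × 21.4 × (9430)² = 1.118 × 10⁻⁵ × 21.4 × 88,924,900 ≈ 21,275.5 × g
RCF₂ = 1.118 × 10⁻⁵ × 21.4 × (18671)² = 1.118 × 10⁻⁵ × 21.4 × 348,606,241 ≈ 83,404.7 × g
Increase = 83,404.7 − 21,275.5 = 62,129.2

62100 ×g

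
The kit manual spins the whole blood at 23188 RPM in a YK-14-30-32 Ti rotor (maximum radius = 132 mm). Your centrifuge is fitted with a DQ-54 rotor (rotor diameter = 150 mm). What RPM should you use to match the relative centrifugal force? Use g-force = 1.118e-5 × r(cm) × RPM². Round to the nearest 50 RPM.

30750 RPM

Original rotor: r = 132 mm = 13.2 cm
RCF_original = 1.118 × 10⁻⁵ × 13.2 × (23188)² = 1.118 × 10⁻⁵ × 13.2 × 537,683,344 ≈ 79,349.2 × g
Your rotor: r = 150 mm / 2 = 75 mm = 7.5 cm
79,349.2 = 1.118 × 10⁻⁵ × 7.5 × N²
N² = 79,349.2 / (8.385 × 10⁻⁵) = 946,323,196
N ≈ √946,323,196 ≈ 30,762.4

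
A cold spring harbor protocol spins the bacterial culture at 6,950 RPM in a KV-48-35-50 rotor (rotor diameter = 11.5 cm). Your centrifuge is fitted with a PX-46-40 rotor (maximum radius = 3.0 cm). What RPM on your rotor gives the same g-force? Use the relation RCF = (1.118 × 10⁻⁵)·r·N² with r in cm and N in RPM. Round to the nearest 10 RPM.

Original rotor: r = 11.5 / 2 = 5.75 cm
RCF_original = 1.118 × 10⁻⁵ × 5.75 × (6950)² = 1.118 × 10⁻⁵ × 5.75 × 48,302,500 ≈ 3,105.1 × g
3,105.1 = 1.118 × 10⁻⁵ × 3 × N²
N² = 3,105.1 / (3.354 × 10⁻⁵) = 92,579,010
N ≈ √92,579,010 ≈ 9,621.8

9620 RPM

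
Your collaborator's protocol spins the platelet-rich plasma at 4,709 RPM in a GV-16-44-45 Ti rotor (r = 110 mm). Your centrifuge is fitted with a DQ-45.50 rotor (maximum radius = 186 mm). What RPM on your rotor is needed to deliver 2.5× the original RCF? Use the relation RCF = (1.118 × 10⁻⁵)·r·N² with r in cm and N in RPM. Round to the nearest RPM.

Original rotor: r = 110 mm = 11.0 cm
RCF = 1.118 × 10⁻⁵ × r × N²
RCF_original = 1.118 × 10⁻⁵ × 11 × (4709)² = 1.118 × 10⁻⁵ × 11 × 22,174,681 ≈ 2,727 × g
Target RCF = 2.5 × 2,727 ≈ 6,817.5 × g
Your rotor: r = 186 mm = 18.6 cm
6,817.5 = 1.118 × 10⁻⁵ × 18.6 × N²
N² = 6,817.5 / (20.7948 × 10⁻⁵) = 32,784,638
N ≈ √32,784,638 ≈ 5,725.8

≈ 5726 RPM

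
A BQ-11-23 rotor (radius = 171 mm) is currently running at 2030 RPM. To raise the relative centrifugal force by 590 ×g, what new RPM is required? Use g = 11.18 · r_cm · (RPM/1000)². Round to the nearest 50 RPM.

r = 171 mm = 17.1 cm
Current RCF = 11.18 × 17.1 × (2.03)² = 11.18 × 17.1 × 4.1209 ≈ 787.8 × g
Target RCF = 787.8 + 590 = 1,377.8 × g
(N/1000)² = 1,377.8 / 191.178 = 7.206896
N = 1000 × √7.206896 ≈ 2,684.6

≈ 2700 RPM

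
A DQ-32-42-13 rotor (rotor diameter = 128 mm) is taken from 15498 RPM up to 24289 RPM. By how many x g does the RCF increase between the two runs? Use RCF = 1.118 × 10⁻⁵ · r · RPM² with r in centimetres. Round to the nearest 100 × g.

r = 128 mm / 2 = 64 mm = 6.4 cm
RCF₁ = 1.118 × 10⁻⁵ × 6.4 × (15498)² = 1.118 × 10⁻⁵ × 6.4 × 240,188,004 ≈ 17,185.9 × g
RCF₂ = 1.118 × 10⁻⁵ × 6.4 × (24289)² = 1.118 × 10⁻⁵ × 6.4 × 589,955,521 ≈ 42,212.5 × g
Increase = 42,212.5 − 17,185.9 = 25,026.6

≈ 25000 x g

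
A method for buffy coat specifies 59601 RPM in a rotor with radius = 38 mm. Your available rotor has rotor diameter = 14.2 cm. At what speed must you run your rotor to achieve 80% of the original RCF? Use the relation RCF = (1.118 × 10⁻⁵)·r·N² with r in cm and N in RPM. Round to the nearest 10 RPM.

Original rotor: r = 38 mm = 3.8 cm
RCF_original = 1.118 × 10⁻⁵ × 3.8 × (59601)² = 1.118 × 10⁻⁵ × 3.8 × 3,552,279,201 ≈ 150,915 × g
Target RCF = 0.8 × 150,915 ≈ 120,732 × g
Your rotor: r = 14.2 / 2 = 7.1 cm
120,732 = 1.118 × 10⁻⁵ × 7.1 × N²
N² = 120,732 / (7.9378 × 10⁻⁵) = 1,520,975,585
N ≈ √1,520,975,585 ≈ 38,999.7

≈ 39000 RPM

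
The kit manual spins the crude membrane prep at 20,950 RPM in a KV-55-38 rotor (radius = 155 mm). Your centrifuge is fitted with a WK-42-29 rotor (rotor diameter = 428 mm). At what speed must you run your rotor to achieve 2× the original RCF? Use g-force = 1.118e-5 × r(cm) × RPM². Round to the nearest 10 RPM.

Original rotor: r = 155 mm = 15.5 cm
RCF = 1.118 × 10⁻⁵ × r × N²
RCF_original = 1.118 × 10⁻⁵ × 15.5 × (20950)² = 1.118 × 10⁻⁵ × 15.5 × 438,902,500 ≈ 76,057.4 × g
Target RCF = 2 × 76,057.4 ≈ 152,114.8 × g
Your rotor: r = 428 mm / 2 = 214 mm = 21.4 cm
152,114.8 = 1.118 × 10⁻⁵ × 21.4 × N²
N² = 152,114.8 / (23.9252 × 10⁻⁵) = 635,793,222
N ≈ √635,793,222 ≈ 25,214.9

25210 RPM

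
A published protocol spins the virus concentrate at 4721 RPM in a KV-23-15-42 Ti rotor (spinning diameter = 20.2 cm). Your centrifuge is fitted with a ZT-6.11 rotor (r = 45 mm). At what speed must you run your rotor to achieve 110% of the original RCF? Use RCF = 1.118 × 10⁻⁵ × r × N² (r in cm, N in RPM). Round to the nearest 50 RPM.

Original rotor: r = 20.2 / 2 = 10.1 cm
RCF_original = 1.118 × 10⁻⁵ × 10.1 × (4721)² = 1.118 × 10⁻⁵ × 10.1 × 22,287,841 ≈ 2,516.7 × g
Target RCF = 1.1 × 2,516.7 ≈ 2,768.4 × g
Your rotor: r = 45 mm = 4.5 cm
2,768.4 = 1.118 × 10⁻⁵ × 4.5 × N²
N² = 2,768.4 / (5.031 × 10⁻⁵) = 55,026,834
N ≈ √55,026,834 ≈ 7,418.0

≈ 7400 RPM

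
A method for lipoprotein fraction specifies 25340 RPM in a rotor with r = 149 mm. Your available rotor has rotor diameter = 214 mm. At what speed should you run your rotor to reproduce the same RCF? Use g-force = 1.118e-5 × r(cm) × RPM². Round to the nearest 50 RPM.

Original rotor: r = 149 mm = 14.9 cm
RCF = 1.118 × 10⁻⁵ × r × N²
RCF_original = 1.118 × 10⁻⁵ × 14.9 × (25340)² = 1.118 × 10⁻⁵ × 14.9 × 642,115,600 ≈ 106,964.9 × g
Your rotor: r = 214 mm / 2 = 107 mm = 10.7 cm
106,964.9 = 1.118 × 10⁻⁵ × 10.7 × N²
N² = 106,964.9 / (11.9626 × 10⁻⁵) = 894,160,968
N ≈ √894,160,968 ≈ 29,902.5

29900 RPM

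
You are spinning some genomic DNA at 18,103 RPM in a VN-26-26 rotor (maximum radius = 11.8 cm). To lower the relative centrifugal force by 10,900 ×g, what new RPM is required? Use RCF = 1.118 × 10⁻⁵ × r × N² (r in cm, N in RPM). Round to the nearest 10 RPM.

N₂ ≈ 15660 RPM

Current RCF = 1.118 × 10⁻⁵ × 11.8 × (18103)² = 1.118 × 10⁻⁵ × 11.8 × 327,718,609 ≈ 43,233.9 × g
Target RCF = 43,233.9 − 10,900 = 32,333.9 × g
N² = 32,333.9 / (13.1924 × 10⁻⁵) = 245,094,903
N ≈ √245,094,903 ≈ 15,655.5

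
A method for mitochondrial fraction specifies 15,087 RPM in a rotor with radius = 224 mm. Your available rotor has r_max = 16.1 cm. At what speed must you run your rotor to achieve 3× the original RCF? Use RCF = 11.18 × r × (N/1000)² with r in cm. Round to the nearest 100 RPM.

Original rotor: r = 224 mm = 22.4 cm
RCF_original = 11.18 × 22.4 × (15.087)² = 11.18 × 22.4 × 227.617569 ≈ 57,002.7 × g
Target RCF = 3 × 57,002.7 ≈ 171,008.1 × g
171,008.1 = 11.18 × 16.1 × (N/1000)²
(N/1000)² = 171,008.1 / 179.998 = 950.0556
N = 1000 × √950.0556 ≈ 30,823.0

≈ 30800 RPM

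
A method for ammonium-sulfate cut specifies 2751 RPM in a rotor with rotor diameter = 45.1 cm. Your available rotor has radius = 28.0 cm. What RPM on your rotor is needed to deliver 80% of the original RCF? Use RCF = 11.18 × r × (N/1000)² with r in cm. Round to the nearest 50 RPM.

≈ 2200 RPM

Original rotor: r = 45.1 / 2 = 22.55 cm
RCF_original = 11.18 × 22.55 × (2.751)² = 11.18 × 22.55 × 7.568001 ≈ 1,908 × g
Target RCF = 0.8 × 1,908 ≈ 1,526.4 × g
1,526.4 = 11.18 × 28 × (N/1000)²
(N/1000)² = 1,526.4 / 313.04 = 4.876054
N = 1000 × √4.876054 ≈ 2,208.2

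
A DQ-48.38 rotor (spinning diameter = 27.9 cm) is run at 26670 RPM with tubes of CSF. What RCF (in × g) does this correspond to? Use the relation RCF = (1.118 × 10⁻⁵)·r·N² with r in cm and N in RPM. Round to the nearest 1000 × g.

≈ 111000 × g

r = 27.9 / 2 = 13.95 cm
RCF = 1.118 × 10⁻⁵ × 13.95 × (26670)² = 1.118 × 10⁻⁵ × 13.95 × 711,288,900 ≈ 110,933.3 × g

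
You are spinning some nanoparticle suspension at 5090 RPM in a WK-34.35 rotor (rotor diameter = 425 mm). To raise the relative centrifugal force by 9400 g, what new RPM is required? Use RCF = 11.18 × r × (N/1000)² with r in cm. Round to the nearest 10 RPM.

r = 425 mm / 2 = 212.5 mm = 21.25 cm
Current RCF = 11.18 × 21.25 × (5.09)² = 11.18 × 21.25 × 25.9081 ≈ 6,155.1 × g
Target RCF = 6,155.1 + 9,400 = 15,555.1 × g
(N/1000)² = 15,555.1 / 237.575 = 65.47448
N = 1000 × √65.47448 ≈ 8,091.6

N₂ ≈ 8090 RPM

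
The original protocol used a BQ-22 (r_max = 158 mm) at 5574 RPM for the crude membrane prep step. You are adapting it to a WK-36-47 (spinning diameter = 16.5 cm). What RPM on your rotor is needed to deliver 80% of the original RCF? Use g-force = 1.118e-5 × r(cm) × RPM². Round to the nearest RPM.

6899 RPM

Original rotor: r = 158 mm = 15.8 cm
RCF = 1.118 × 10⁻⁵ × r × N²
RCF_original = 1.118 × 10⁻⁵ × 15.8 × (5574)² = 1.118 × 10⁻⁵ × 15.8 × 31,069,476 ≈ 5,488.2 × g
Target RCF = 0.8 × 5,488.2 ≈ 4,390.6 × g
Your rotor: r = 16.5 / 2 = 8.25 cm
4,390.6 = 1.118 × 10⁻⁵ × 8.25 × N²
N² = 4,390.6 / (9.2235 × 10⁻⁵) = 47,602,320
N ≈ √47,602,320 ≈ 6,899.4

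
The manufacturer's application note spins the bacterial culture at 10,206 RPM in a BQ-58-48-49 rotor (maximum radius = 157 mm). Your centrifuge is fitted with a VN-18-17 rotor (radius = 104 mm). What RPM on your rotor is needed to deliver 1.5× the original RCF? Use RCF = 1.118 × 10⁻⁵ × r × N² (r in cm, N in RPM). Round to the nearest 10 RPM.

15360 RPM

Original rotor: r = 157 mm = 15.7 cm
RCF_original = 1.118 × 10⁻⁵ × 15.7 × (10206)² = 1.118 × 10⁻⁵ × 15.7 × 104,162,436 ≈ 18,283.2 × g
Target RCF = 1.5 × 18,283.2 ≈ 27,424.8 × g
Your rotor: r = 104 mm = 10.4 cm
27,424.8 = 1.118 × 10⁻⁵ × 10.4 × N²
N² = 27,424.8 / (11.6272 × 10⁻⁵) = 235,867,621
N ≈ √235,867,621 ≈ 15,358.0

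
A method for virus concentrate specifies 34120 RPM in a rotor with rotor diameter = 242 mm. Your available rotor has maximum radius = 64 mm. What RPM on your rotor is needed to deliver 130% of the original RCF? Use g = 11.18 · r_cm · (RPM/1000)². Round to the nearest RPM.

53491 RPM

Original rotor: r = 242 mm / 2 = 121 mm = 12.1 cm
RCF_original = 11.18 × 12.1 × (34.12)² = 11.18 × 12.1 × 1,164.1744 ≈ 157,487.2 × g
Target RCF = 1.3 × 157,487.2 ≈ 204,733.4 × g
Your rotor: r = 64 mm = 6.4 cm
204,733.4 = 11.18 × 6.4 × (N/1000)²
(N/1000)² = 204,733.4 / 71.552 = 2861.323
N = 1000 × √2861.323 ≈ 53,491.3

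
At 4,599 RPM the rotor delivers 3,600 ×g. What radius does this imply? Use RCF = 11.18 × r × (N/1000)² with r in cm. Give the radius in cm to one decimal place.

15.2 cm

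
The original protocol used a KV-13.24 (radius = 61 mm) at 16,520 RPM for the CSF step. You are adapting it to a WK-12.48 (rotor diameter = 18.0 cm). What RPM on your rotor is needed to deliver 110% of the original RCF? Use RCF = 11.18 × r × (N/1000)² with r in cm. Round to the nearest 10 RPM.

14260 RPM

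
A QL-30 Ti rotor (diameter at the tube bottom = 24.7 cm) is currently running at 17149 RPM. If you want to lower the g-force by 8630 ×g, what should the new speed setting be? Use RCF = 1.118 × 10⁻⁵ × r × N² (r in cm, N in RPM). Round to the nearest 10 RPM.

r = 24.7 / 2 = 12.35 cm
Current RCF = 1.118 × 10⁻⁵ × 12.35 × (17149)² = 1.118 × 10⁻⁵ × 12.35 × 294,088,201 ≈ 40,605.6 × g
Target RCF = 40,605.6 − 8,630 = 31,975.6 × g
N² = 31,975.6 / (13.8073 × 10⁻⁵) = 231,584,741
N ≈ √231,584,741 ≈ 15,217.9

≈ 15220 RPM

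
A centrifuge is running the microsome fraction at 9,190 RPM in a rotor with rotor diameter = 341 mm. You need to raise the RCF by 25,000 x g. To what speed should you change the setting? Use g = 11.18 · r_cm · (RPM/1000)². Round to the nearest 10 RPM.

r = 341 mm / 2 = 170.5 mm = 17.05 cm
Current RCF = 11.18 × 17.05 × (9.19)² = 11.18 × 17.05 × 84.4561 ≈ 16,098.9 × g
Target RCF = 16,098.9 + 25,000 = 41,098.9 × g
(N/1000)² = 41,098.9 / 190.619 = 215.6076
N = 1000 × √215.6076 ≈ 14,683.6

N₂ ≈ 14680 RPM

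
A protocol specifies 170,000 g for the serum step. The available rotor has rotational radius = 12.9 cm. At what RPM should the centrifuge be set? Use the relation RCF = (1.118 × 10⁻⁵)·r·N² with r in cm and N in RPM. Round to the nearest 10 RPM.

≈ 34330 RPM

170,000 = 1.118 × 10⁻⁵ × 12.9 × N²
N² = 170,000 / (14.4222 × 10⁻⁵) = 1,178,738,334
N ≈ √1,178,738,334 ≈ 34,332.8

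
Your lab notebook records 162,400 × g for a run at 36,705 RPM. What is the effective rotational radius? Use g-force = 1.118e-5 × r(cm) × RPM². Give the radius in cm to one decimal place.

162400 = 1.118 × 10⁻⁵ × r × (36705)²
r = 162400 / (1.118 × 10⁻⁵ × 1,347,257,025) = 162400 / 15062.33 ≈ 10.782 cm

≈ 10.8 cm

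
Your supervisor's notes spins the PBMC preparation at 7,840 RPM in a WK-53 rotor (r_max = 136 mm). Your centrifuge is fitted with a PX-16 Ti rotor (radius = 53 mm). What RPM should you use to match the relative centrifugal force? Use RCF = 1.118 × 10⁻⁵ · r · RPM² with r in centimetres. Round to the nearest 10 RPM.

≈ 12560 RPM

Original rotor: r = 136 mm = 13.6 cm
RCF = 1.118 × 10⁻⁵ × r × N²
RCF_original = 1.118 × 10⁻⁵ × 13.6 × (7840)² = 1.118 × 10⁻⁵ × 13.6 × 61,465,600 ≈ 9,345.7 × g
Your rotor: r = 53 mm = 5.3 cm
9,345.7 = 1.118 × 10⁻⁵ × 5.3 × N²
N² = 9,345.7 / (5.9254 × 10⁻⁵) = 157,722,685
N ≈ √157,722,685 ≈ 12,558.8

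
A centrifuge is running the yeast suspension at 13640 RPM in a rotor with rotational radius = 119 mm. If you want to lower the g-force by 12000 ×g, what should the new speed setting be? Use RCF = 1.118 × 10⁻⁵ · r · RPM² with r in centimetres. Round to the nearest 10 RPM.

N₂ ≈ 9790 RPM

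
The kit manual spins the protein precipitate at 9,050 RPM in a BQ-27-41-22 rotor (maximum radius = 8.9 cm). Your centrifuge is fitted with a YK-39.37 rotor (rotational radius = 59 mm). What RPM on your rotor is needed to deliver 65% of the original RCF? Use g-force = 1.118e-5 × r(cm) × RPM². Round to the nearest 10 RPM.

8960 RPM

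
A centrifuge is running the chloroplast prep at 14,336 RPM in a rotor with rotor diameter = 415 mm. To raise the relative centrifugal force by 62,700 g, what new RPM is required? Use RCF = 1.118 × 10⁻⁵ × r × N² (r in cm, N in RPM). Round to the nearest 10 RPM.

N₂ ≈ 21810 RPM

r = 415 mm / 2 = 207.5 mm = 20.75 cm
Current RCF = 1.118 × 10⁻⁵ × 20.75 × (14336)² = 1.118 × 10⁻⁵ × 20.75 × 205,520,896 ≈ 47,677.8 × g
Target RCF = 47,677.8 + 62,700 = 110,377.8 × g
N² = 110,377.8 / (23.1985 × 10⁻⁵) = 475,797,142
N ≈ √475,797,142 ≈ 21,812.8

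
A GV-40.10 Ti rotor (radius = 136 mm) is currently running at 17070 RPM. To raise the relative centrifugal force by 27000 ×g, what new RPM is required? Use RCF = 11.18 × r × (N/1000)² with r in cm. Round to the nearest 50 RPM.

21650 RPM

r = 136 mm = 13.6 cm
Current RCF = 11.18 × 13.6 × (17.07)² = 11.18 × 13.6 × 291.3849 ≈ 44,304.5 × g
Target RCF = 44,304.5 + 27,000 = 71,304.5 × g
(N/1000)² = 71,304.5 / 152.048 = 468.9605
N = 1000 × √468.9605 ≈ 21,655.5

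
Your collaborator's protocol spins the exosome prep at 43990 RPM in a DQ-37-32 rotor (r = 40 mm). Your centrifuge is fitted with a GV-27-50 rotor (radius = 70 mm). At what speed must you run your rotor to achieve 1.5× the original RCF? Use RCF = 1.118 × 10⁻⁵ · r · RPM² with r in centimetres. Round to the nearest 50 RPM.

≈ 40750 RPM

Original rotor: r = 40 mm = 4.0 cm
RCF_original = 1.118 × 10⁻⁵ × 4 × (43990)² = 1.118 × 10⁻⁵ × 4 × 1,935,120,100 ≈ 86,538.6 × g
Target RCF = 1.5 × 86,538.6 ≈ 129,807.9 × g
Your rotor: r = 70 mm = 7.0 cm
129,807.9 = 1.118 × 10⁻⁵ × 7 × N²
N² = 129,807.9 / (7.826 × 10⁻⁵) = 1,658,674,930
N ≈ √1,658,674,930 ≈ 40,726.8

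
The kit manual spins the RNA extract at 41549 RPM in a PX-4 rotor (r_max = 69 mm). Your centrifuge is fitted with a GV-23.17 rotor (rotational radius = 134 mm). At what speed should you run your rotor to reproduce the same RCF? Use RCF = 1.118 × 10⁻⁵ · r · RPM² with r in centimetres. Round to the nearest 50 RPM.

Original rotor: r = 69 mm = 6.9 cm
RCF_original = 1.118 × 10⁻⁵ × 6.9 × (41549)² = 1.118 × 10⁻⁵ × 6.9 × 1,726,319,401 ≈ 133,171.7 × g
Your rotor: r = 134 mm = 13.4 cm
133,171.7 = 1.118 × 10⁻⁵ × 13.4 × N²
N² = 133,171.7 / (14.9812 × 10⁻⁵) = 888,925,453
N ≈ √888,925,453 ≈ 29,814.9

29800 RPM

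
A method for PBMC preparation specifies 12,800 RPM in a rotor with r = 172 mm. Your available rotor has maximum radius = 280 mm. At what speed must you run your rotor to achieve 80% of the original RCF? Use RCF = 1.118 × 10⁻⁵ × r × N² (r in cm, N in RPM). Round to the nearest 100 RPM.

Original rotor: r = 172 mm = 17.2 cm
RCF_original = 1.118 × 10⁻⁵ × 17.2 × (12800)² = 1.118 × 10⁻⁵ × 17.2 × 163,840,000 ≈ 31,505.8 × g
Target RCF = 0.8 × 31,505.8 ≈ 25,204.6 × g
Your rotor: r = 280 mm = 28.0 cm
25,204.6 = 1.118 × 10⁻⁵ × 28 × N²
N² = 25,204.6 / (31.304 × 10⁻⁵) = 80,515,589
N ≈ √80,515,589 ≈ 8,973.0

9000 RPM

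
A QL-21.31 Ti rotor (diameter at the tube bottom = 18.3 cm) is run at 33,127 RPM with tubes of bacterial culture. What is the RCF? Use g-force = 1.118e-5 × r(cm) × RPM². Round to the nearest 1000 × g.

r = 18.3 / 2 = 9.15 cm
RCF = 1.118 × 10⁻⁵ × 9.15 × (33127)² = 1.118 × 10⁻⁵ × 9.15 × 1,097,398,129 ≈ 112,260.5 × g

112000 ×g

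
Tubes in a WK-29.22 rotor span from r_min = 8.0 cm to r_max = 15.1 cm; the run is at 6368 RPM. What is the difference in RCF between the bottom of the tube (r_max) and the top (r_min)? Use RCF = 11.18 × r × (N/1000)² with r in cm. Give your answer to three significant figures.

ΔRCF ≈ 3220 g

RCF_max = 11.18 × 15.1 × (6.368)² = 11.18 × 15.1 × 40.551424 ≈ 6,845.8 × g
RCF_min = 11.18 × 8 × (6.368)² = 11.18 × 8 × 40.551424 ≈ 3,626.9 × g
ΔRCF = 6,845.8 − 3,626.9 = 3,218.9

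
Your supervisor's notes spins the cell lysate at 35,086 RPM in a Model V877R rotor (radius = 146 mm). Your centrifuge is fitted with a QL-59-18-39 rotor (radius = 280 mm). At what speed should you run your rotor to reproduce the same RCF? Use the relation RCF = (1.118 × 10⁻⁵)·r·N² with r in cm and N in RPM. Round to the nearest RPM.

Original rotor: r = 146 mm = 14.6 cm
RCF_original = 1.118 × 10⁻⁵ × 14.6 × (35086)² = 1.118 × 10⁻⁵ × 14.6 × 1,231,027,396 ≈ 200,938.1 × g
Your rotor: r = 280 mm = 28.0 cm
200,938.1 = 1.118 × 10⁻⁵ × 28 × N²
N² = 200,938.1 / (31.304 × 10⁻⁵) = 641,892,729
N ≈ √641,892,729 ≈ 25,335.6

≈ 25336 RPM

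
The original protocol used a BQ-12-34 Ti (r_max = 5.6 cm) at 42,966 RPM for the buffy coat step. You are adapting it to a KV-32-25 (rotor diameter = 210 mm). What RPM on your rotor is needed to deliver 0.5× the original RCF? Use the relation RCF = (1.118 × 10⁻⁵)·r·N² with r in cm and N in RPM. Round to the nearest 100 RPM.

RCF_original = 1.118 × 10⁻⁵ × 5.6 × (42966)² = 1.118 × 10⁻⁵ × 5.6 × 1,846,077,156 ≈ 115,579.2 × g
Target RCF = 0.5 × 115,579.2 ≈ 57,789.6 × g
Your rotor: r = 210 mm / 2 = 105 mm = 10.5 cm
57,789.6 = 1.118 × 10⁻⁵ × 10.5 × N²
N² = 57,789.6 / (11.739 × 10⁻⁵) = 492,287,248
N ≈ √492,287,248 ≈ 22,187.5

≈ 22200 RPM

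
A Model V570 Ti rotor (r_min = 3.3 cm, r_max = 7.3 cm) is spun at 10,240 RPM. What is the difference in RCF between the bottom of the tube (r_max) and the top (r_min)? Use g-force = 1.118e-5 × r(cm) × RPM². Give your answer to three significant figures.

ΔRCF ≈ 4690 g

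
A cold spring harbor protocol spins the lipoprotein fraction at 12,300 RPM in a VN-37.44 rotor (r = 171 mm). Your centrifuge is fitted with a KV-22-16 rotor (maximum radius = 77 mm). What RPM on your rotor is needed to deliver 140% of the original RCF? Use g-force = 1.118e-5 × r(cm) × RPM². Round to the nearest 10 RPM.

21690 RPM

Original rotor: r = 171 mm = 17.1 cm
RCF_original = 1.118 × 10⁻⁵ × 17.1 × (12300)² = 1.118 × 10⁻⁵ × 17.1 × 151,290,000 ≈ 28,923.3 × g
Target RCF = 1.4 × 28,923.3 ≈ 40,492.6 × g
Your rotor: r = 77 mm = 7.7 cm
40,492.6 = 1.118 × 10⁻⁵ × 7.7 × N²
N² = 40,492.6 / (8.6086 × 10⁻⁵) = 470,373,812
N ≈ √470,373,812 ≈ 21,688.1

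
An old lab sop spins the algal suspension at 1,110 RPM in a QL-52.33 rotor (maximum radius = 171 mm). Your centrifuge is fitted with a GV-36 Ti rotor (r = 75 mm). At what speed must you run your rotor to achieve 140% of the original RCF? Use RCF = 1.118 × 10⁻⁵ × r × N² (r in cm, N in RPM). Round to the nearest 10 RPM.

Original rotor: r = 171 mm = 17.1 cm
RCF_original = 1.118 × 10⁻⁵ × 17.1 × (1110)² = 1.118 × 10⁻⁵ × 17.1 × 1,232,100 ≈ 235.6 × g
Target RCF = 1.4 × 235.6 ≈ 329.8 × g
Your rotor: r = 75 mm = 7.5 cm
329.8 = 1.118 × 10⁻⁵ × 7.5 × N²
N² = 329.8 / (8.385 × 10⁻⁵) = 3,933,214
N ≈ √3,933,214 ≈ 1,983.2

1980 RPM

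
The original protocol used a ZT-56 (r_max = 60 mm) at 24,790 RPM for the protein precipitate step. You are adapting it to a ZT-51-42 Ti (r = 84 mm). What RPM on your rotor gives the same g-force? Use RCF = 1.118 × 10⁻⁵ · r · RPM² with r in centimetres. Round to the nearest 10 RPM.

≈ 20950 RPM

Original rotor: r = 60 mm = 6.0 cm
RCF_original = 1.118 × 10⁻⁵ × 6 × (24790)² = 1.118 × 10⁻⁵ × 6 × 614,544,100 ≈ 41,223.6 × g
Your rotor: r = 84 mm = 8.4 cm
41,223.6 = 1.118 × 10⁻⁵ × 8.4 × N²
N² = 41,223.6 / (9.3912 × 10⁻⁵) = 438,959,877
N ≈ √438,959,877 ≈ 20,951.4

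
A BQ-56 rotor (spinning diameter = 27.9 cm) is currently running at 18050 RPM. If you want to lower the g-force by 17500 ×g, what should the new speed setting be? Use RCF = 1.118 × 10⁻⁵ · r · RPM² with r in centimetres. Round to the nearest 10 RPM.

14610 RPM

r = 27.9 / 2 = 13.95 cm
Current RCF = 1.118 × 10⁻⁵ × 13.95 × (18050)² = 1.118 × 10⁻⁵ × 13.95 × 325,802,500 ≈ 50,812.5 × g
Target RCF = 50,812.5 − 17,500 = 33,312.5 × g
N² = 33,312.5 / (15.5961 × 10⁻⁵) = 213,595,065
N ≈ √213,595,065 ≈ 14,614.9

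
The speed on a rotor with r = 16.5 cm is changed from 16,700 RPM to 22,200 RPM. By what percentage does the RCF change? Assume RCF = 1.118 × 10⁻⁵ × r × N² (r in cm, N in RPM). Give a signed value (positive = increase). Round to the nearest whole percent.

RCF ∝ N², so the ratio is (22200/16700)² = (1.329341)² = 1.7671.
Change = 1.7671 − 1 = +0.7671 → +76.7%.

+77%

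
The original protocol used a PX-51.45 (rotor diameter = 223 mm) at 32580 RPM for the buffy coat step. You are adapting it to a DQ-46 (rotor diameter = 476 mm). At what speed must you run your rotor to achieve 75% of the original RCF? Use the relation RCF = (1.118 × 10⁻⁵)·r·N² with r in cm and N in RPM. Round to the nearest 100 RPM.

≈ 19300 RPM

Original rotor: r = 223 mm / 2 = 111.5 mm = 11.15 cm
RCF_original = 1.118 × 10⁻⁵ × 11.15 × (32580)² = 1.118 × 10⁻⁵ × 11.15 × 1,061,456,400 ≈ 132,318 × g
Target RCF = 0.75 × 132,318 ≈ 99,238.5 × g
Your rotor: r = 476 mm / 2 = 238 mm = 23.8 cm
99,238.5 = 1.118 × 10⁻⁵ × 23.8 × N²
N² = 99,238.5 / (26.6084 × 10⁻⁵) = 372,959,291
N ≈ √372,959,291 ≈ 19,312.2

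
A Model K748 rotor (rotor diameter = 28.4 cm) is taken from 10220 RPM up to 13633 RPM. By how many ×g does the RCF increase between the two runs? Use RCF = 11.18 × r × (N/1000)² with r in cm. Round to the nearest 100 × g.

12900 ×g

r = 28.4 / 2 = 14.2 cm
RCF₁ = 11.18 × 14.2 × (10.22)² = 11.18 × 14.2 × 104.4484 ≈ 16,581.8 × g
RCF₂ = 11.18 × 14.2 × (13.633)² = 11.18 × 14.2 × 185.858689 ≈ 29,506.2 × g
Increase = 29,506.2 − 16,581.8 = 12,924.4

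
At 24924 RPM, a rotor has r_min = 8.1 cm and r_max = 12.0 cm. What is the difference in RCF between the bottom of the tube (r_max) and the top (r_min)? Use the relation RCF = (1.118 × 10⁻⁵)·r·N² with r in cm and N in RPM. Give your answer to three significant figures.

RCF_max = 1.118 × 10⁻⁵ × 12 × (24924)² = 1.118 × 10⁻⁵ × 12 × 621,205,776 ≈ 83,341 × g
RCF_min = 1.118 × 10⁻⁵ × 8.1 × (24924)² = 1.118 × 10⁻⁵ × 8.1 × 621,205,776 ≈ 56,255.2 × g
ΔRCF = 83,341 − 56,255.2 = 27,085.8

ΔRCF ≈ 27100 x g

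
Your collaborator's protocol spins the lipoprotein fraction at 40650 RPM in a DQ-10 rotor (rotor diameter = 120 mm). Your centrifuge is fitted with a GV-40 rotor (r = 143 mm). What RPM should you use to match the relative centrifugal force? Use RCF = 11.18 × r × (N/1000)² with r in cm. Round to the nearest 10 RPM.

≈ 26330 RPM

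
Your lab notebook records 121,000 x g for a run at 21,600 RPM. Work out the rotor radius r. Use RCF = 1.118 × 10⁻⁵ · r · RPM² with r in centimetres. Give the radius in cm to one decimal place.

RCF = 1.118 × 10⁻⁵ × r × N²
121000 = 1.118 × 10⁻⁵ × r × (21600)²
r = 121000 / (1.118 × 10⁻⁵ × 466,560,000) = 121000 / 5216.141 ≈ 23.197 cm

r ≈ 23.2 cm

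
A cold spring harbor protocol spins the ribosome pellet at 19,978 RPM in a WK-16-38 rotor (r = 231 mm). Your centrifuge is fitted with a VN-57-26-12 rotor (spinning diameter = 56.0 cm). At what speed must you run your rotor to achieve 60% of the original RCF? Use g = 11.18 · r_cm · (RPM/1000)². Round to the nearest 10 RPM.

≈ 14060 RPM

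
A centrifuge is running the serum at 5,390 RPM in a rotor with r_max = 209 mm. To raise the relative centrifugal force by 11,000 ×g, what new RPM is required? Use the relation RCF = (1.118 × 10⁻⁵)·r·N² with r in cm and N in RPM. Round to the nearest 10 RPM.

8730 RPM

r = 209 mm = 20.9 cm
Current RCF = 1.118 × 10⁻⁵ × 20.9 × (5390)² = 1.118 × 10⁻⁵ × 20.9 × 29,052,100 ≈ 6,788.4 × g
Target RCF = 6,788.4 + 11,000 = 17,788.4 × g
N² = 17,788.4 / (23.3662 × 10⁻⁵) = 76,128,767
N ≈ √76,128,767 ≈ 8,725.2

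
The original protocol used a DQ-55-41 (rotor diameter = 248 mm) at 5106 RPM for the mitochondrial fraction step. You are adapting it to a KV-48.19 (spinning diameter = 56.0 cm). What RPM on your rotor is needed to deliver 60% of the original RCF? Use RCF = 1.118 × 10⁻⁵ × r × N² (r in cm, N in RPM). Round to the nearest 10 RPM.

2630 RPM

Original rotor: r = 248 mm / 2 = 124 mm = 12.4 cm
RCF_original = 1.118 × 10⁻⁵ × 12.4 × (5106)² = 1.118 × 10⁻⁵ × 12.4 × 26,071,236 ≈ 3,614.3 × g
Target RCF = 0.6 × 3,614.3 ≈ 2,168.6 × g
Your rotor: r = 56.0 / 2 = 28 cm
2,168.6 = 1.118 × 10⁻⁵ × 28 × N²
N² = 2,168.6 / (31.304 × 10⁻⁵) = 6,927,549
N ≈ √6,927,549 ≈ 2,632.0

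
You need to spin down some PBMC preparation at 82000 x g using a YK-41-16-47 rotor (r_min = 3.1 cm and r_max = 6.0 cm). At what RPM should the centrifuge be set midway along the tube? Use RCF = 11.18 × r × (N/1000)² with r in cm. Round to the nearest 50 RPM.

r_avg = (3.1 + 6.0) / 2 = 4.55 cm
82,000 = 11.18 × 4.55 × (N/1000)²
(N/1000)² = 82,000 / 50.869 = 1611.984
N = 1000 × √1611.984 ≈ 40,149.5

≈ 40150 RPM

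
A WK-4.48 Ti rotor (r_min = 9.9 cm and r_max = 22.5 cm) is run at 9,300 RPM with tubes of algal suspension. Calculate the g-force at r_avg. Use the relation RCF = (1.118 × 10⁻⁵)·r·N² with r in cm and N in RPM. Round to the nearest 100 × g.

15700 g

r_avg = (9.9 + 22.5) / 2 = 16.2 cm
RCF = 1.118 × 10⁻⁵ × 16.2 × (9300)² = 1.118 × 10⁻⁵ × 16.2 × 86,490,000 ≈ 15,664.7 × g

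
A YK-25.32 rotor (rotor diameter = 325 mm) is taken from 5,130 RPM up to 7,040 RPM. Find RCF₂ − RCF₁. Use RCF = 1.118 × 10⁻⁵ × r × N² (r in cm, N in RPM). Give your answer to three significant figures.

r = 325 mm / 2 = 162.5 mm = 16.25 cm
RCF₁ = 1.118 × 10⁻⁵ × 16.25 × (5130)² = 1.118 × 10⁻⁵ × 16.25 × 26,316,900 ≈ 4,781.1 × g
RCF₂ = 1.118 × 10⁻⁵ × 16.25 × (7040)² = 1.118 × 10⁻⁵ × 16.25 × 49,561,600 ≈ 9,004.1 × g
Increase = 9,004.1 − 4,781.1 = 4,223

≈ 4220 x g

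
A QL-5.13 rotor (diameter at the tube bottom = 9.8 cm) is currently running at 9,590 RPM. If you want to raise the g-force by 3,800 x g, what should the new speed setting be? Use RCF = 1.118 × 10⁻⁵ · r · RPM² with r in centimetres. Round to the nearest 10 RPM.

N₂ ≈ 12700 RPM

r = 9.8 / 2 = 4.9 cm
Current RCF = 1.118 × 10⁻⁵ × 4.9 × (9590)² = 1.118 × 10⁻⁵ × 4.9 × 91,968,100 ≈ 5,038.2 × g
Target RCF = 5,038.2 + 3,800 = 8,838.2 × g
N² = 8,838.2 / (5.4782 × 10⁻⁵) = 161,334,015
N ≈ √161,334,015 ≈ 12,701.7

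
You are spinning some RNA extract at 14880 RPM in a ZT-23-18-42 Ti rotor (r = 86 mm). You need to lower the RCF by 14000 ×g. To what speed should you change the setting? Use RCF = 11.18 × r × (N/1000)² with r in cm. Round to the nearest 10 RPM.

r = 86 mm = 8.6 cm
Current RCF = 11.18 × 8.6 × (14.88)² = 11.18 × 8.6 × 221.4144 ≈ 21,288.6 × g
Target RCF = 21,288.6 − 14,000 = 7,288.6 × g
(N/1000)² = 7,288.6 / 96.148 = 75.80605
N = 1000 × √75.80605 ≈ 8,706.7

N₂ ≈ 8710 RPM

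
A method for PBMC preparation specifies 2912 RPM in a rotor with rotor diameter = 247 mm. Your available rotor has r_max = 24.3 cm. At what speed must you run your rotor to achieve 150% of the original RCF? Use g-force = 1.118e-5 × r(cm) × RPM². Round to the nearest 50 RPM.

Original rotor: r = 247 mm / 2 = 123.5 mm = 12.35 cm
RCF_original = 1.118 × 10⁻⁵ × 12.35 × (2912)² = 1.118 × 10⁻⁵ × 12.35 × 8,479,744 ≈ 1,170.8 × g
Target RCF = 1.5 × 1,170.8 ≈ 1,756.2 × g
1,756.2 = 1.118 × 10⁻⁵ × 24.3 × N²
N² = 1,756.2 / (27.1674 × 10⁻⁵) = 6,464,365
N ≈ √6,464,365 ≈ 2,542.5

2550 RPM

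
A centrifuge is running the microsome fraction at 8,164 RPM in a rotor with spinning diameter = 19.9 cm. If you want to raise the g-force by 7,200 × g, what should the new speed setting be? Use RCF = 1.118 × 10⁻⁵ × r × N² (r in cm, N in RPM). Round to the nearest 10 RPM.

N₂ ≈ 11460 RPM

r = 19.9 / 2 = 9.95 cm
Current RCF = 1.118 × 10⁻⁵ × 9.95 × (8164)² = 1.118 × 10⁻⁵ × 9.95 × 66,650,896 ≈ 7,414.3 × g
Target RCF = 7,414.3 + 7,200 = 14,614.3 × g
N² = 14,614.3 / (11.1241 × 10⁻⁵) = 131,375,122
N ≈ √131,375,122 ≈ 11,461.9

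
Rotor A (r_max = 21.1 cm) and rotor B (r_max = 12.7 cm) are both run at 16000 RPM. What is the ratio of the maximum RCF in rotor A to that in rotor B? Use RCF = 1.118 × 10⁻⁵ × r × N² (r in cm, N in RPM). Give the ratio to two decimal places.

1.66

At fixed N, RCF ∝ r, so RCF_A/RCF_B = r_A/r_B = 21.1 / 12.7 = 1.6614.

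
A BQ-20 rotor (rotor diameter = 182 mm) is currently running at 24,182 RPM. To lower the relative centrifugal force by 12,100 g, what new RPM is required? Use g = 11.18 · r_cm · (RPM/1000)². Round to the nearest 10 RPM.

r = 182 mm / 2 = 91 mm = 9.1 cm
Current RCF = 11.18 × 9.1 × (24.182)² = 11.18 × 9.1 × 584.769124 ≈ 59,493.2 × g
Target RCF = 59,493.2 − 12,100 = 47,393.2 × g
(N/1000)² = 47,393.2 / 101.738 = 465.8358
N = 1000 × √465.8358 ≈ 21,583.2

≈ 21580 RPM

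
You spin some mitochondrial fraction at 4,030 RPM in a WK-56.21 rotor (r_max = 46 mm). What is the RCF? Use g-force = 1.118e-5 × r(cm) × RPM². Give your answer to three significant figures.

RCF ≈ 835 g

r = 46 mm = 4.6 cm
RCF = 1.118 × 10⁻⁵ × 4.6 × (4030)² = 1.118 × 10⁻⁵ × 4.6 × 16,240,900 ≈ 835.2 × g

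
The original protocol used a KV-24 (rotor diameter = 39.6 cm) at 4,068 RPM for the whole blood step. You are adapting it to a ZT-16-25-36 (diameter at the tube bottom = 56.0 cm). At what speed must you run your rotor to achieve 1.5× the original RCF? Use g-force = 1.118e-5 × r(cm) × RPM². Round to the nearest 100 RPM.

Original rotor: r = 39.6 / 2 = 19.8 cm
RCF = 1.118 × 10⁻⁵ × r × N²
RCF_original = 1.118 × 10⁻⁵ × 19.8 × (4068)² = 1.118 × 10⁻⁵ × 19.8 × 16,548,624 ≈ 3,663.3 × g
Target RCF = 1.5 × 3,663.3 ≈ 5,495 × g
Your rotor: r = 56.0 / 2 = 28 cm
5,495 = 1.118 × 10⁻⁵ × 28 × N²
N² = 5,495 / (31.304 × 10⁻⁵) = 17,553,667
N ≈ √17,553,667 ≈ 4,189.7

4200 RPM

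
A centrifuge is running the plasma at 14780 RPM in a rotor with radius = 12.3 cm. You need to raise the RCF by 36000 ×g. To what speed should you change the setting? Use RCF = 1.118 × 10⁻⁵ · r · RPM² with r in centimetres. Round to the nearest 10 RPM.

N₂ ≈ 21910 RPM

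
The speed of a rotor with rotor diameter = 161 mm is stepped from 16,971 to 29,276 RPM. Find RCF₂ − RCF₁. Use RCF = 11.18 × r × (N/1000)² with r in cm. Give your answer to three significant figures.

r = 161 mm / 2 = 80.5 mm = 8.05 cm
RCF₁ = 11.18 × 8.05 × (16.971)² = 11.18 × 8.05 × 288.014841 ≈ 25,921 × g
RCF₂ = 11.18 × 8.05 × (29.276)² = 11.18 × 8.05 × 857.084176 ≈ 77,136.7 × g
Increase = 77,136.7 − 25,921 = 51,215.7

51200 ×g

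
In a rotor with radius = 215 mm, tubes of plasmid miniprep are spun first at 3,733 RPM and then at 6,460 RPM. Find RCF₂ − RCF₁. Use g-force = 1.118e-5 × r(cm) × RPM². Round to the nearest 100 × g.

≈ 6700 g

r = 215 mm = 21.5 cm
RCF₁ = 1.118 × 10⁻⁵ × 21.5 × (3733)² = 1.118 × 10⁻⁵ × 21.5 × 13,935,289 ≈ 3,349.6 × g
RCF₂ = 1.118 × 10⁻⁵ × 21.5 × (6460)² = 1.118 × 10⁻⁵ × 21.5 × 41,731,600 ≈ 10,031 × g
Increase = 10,031 − 3,349.6 = 6,681.4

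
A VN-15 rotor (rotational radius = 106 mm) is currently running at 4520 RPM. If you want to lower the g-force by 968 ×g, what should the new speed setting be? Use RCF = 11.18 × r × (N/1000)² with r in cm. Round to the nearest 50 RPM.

r = 106 mm = 10.6 cm
Current RCF = 11.18 × 10.6 × (4.52)² = 11.18 × 10.6 × 20.4304 ≈ 2,421.2 × g
Target RCF = 2,421.2 − 968 = 1,453.2 × g
(N/1000)² = 1,453.2 / 118.508 = 12.26246
N = 1000 × √12.26246 ≈ 3,501.8

3500 RPM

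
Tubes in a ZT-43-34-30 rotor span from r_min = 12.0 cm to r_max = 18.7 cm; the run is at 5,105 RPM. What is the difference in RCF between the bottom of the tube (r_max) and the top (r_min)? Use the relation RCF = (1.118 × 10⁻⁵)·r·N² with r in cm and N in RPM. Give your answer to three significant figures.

RCF_max = 1.118 × 10⁻⁵ × 18.7 × (5105)² = 1.118 × 10⁻⁵ × 18.7 × 26,061,025 ≈ 5,448.5 × g
RCF_min = 1.118 × 10⁻⁵ × 12 × (5105)² = 1.118 × 10⁻⁵ × 12 × 26,061,025 ≈ 3,496.3 × g
ΔRCF = 5,448.5 − 3,496.3 = 1,952.2

≈ 1950 g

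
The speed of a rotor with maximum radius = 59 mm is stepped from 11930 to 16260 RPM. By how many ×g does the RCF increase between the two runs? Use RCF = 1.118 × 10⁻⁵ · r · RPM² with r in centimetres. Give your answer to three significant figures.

8050 ×g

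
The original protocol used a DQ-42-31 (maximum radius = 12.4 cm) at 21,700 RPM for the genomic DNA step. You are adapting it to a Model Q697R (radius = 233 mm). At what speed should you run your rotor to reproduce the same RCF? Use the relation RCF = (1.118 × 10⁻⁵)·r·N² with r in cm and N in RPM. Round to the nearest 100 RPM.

RCF = 1.118 × 10⁻⁵ × r × N²
RCF_original = 1.118 × 10⁻⁵ × 12.4 × (21700)² = 1.118 × 10⁻⁵ × 12.4 × 470,890,000 ≈ 65,280.4 × g
Your rotor: r = 233 mm = 23.3 cm
65,280.4 = 1.118 × 10⁻⁵ × 23.3 × N²
N² = 65,280.4 / (26.0494 × 10⁻⁵) = 250,602,317
N ≈ √250,602,317 ≈ 15,830.4

15800 RPM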